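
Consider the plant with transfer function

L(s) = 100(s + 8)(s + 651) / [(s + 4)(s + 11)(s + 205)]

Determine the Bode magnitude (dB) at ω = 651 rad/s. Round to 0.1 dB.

-13.7 dB

At s = jω = j651:
zero (s+8): 8 + j651 → |·| = √(8²+651²) = √423865 ≈ 651.05, ∠ = arctan(651/8) ≈ 89.30°
zero (s+651): 651 + j651 → |·| = √(651²+651²) = √847602 ≈ 920.65, ∠ = arctan(651/651) ≈ 45.00°
pole (s+4): 4 + j651 → |·| = √(4²+651²) = √423817 ≈ 651.01, ∠ = arctan(651/4) ≈ 89.65°
pole (s+11): 11 + j651 → |·| = √(11²+651²) = √423922 ≈ 651.09, ∠ = arctan(651/11) ≈ 89.03°
pole (s+205): 205 + j651 → |·| = √(205²+651²) = √465826 ≈ 682.51, ∠ = arctan(651/205) ≈ 72.52°
|L| = 100 · 5.9939e+05 / 2.8929e+08 ≈ 0.20719
Gain = 20 log₁₀(0.20719) ≈ -13.67 dB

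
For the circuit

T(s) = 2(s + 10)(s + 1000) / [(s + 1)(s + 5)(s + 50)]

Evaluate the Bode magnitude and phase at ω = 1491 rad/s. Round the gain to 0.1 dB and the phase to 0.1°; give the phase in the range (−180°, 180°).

-55.8 dB, -122.1°

At s = jω = j1491:
zero (s+10): 10 + j1491 → |·| = √(10²+1491²) = √2223181 ≈ 1491, ∠ = arctan(1491/10) ≈ 89.62°
zero (s+1000): 1000 + j1491 → |·| = √(1000²+1491²) = √3223081 ≈ 1795.3, ∠ = arctan(1491/1000) ≈ 56.15°
pole (s+1): 1 + j1491 → |·| = √(1²+1491²) = √2223082 ≈ 1491, ∠ = arctan(1491/1) ≈ 89.96°
pole (s+5): 5 + j1491 → |·| = √(5²+1491²) = √2223106 ≈ 1491, ∠ = arctan(1491/5) ≈ 89.81°
pole (s+50): 50 + j1491 → |·| = √(50²+1491²) = √2225581 ≈ 1491.8, ∠ = arctan(1491/50) ≈ 88.08°
|T| = 2 · 2.6768e+06 / 3.3164e+09 ≈ 0.0016143
Gain = 20 log₁₀(0.0016143) ≈ -55.84 dB
∠T = 145.77° − 267.85° = -122.08°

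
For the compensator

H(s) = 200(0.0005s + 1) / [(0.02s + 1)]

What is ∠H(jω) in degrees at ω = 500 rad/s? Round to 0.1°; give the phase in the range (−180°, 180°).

At ω = 500 rad/s:
zero (1 + j500·0.0005) = 1 + j0.25 → |·| ≈ 1.0308, ∠ ≈ 14.04°
pole (1 + j500·0.02) = 1 + j10 → |·| ≈ 10.05, ∠ ≈ 84.29°
∠H = (14.04°) − (84.29°) = -70.25°

-70.3°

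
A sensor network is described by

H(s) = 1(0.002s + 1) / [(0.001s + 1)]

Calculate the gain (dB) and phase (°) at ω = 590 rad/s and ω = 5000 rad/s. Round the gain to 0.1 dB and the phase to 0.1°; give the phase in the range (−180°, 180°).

At ω = 590 rad/s:
zero (1 + j590·0.002) = 1 + j1.18 → |·| ≈ 1.5467, ∠ ≈ 49.72°
pole (1 + j590·0.001) = 1 + j0.59 → |·| ≈ 1.1611, ∠ ≈ 30.54°
|H| = 1 · 1.5467 / (1.1611) ≈ 1.3321
Gain = 20 log₁₀(1.3321) ≈ 2.49 dB
∠H = (49.72°) − (30.54°) = 19.18°

At ω = 5000 rad/s:
zero (1 + j5000·0.002) = 1 + j10 → |·| ≈ 10.05, ∠ ≈ 84.29°
pole (1 + j5000·0.001) = 1 + j5 → |·| ≈ 5.099, ∠ ≈ 78.69°
|H| = 1 · 10.05 / (5.099) ≈ 1.971
Gain = 20 log₁₀(1.971) ≈ 5.89 dB
∠H = (84.29°) − (78.69°) = 5.60°

ω = 590: 2.5 dB, 19.2°; ω = 5000: 5.9 dB, 5.6°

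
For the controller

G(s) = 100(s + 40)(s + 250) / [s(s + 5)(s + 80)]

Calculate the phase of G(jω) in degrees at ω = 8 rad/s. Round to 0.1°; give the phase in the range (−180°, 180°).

-140.6°

At s = jω = j8:
zero (s+40): 40 + j8 → |·| = √(40²+8²) = √1664 ≈ 40.792, ∠ = arctan(8/40) ≈ 11.31°
zero (s+250): 250 + j8 → |·| = √(250²+8²) = √62564 ≈ 250.13, ∠ = arctan(8/250) ≈ 1.83°
pole (s+5): 5 + j8 → |·| = √(5²+8²) = √89 ≈ 9.434, ∠ = arctan(8/5) ≈ 57.99°
pole (s+80): 80 + j8 → |·| = √(80²+8²) = √6464 ≈ 80.399, ∠ = arctan(8/80) ≈ 5.71°
pole at origin: |s| = 8, ∠ = 90.00° (in denominator)
∠G = 13.14° − 153.70° = -140.56°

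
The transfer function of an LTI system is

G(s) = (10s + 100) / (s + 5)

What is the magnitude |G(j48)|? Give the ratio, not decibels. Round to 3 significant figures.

Substitute s = j48:
Numerator: 10(j48) + 100 = 100 + j480
Denominator: (j48) + 5 = 5 + j48
|N| = √(100² + 480²) ≈ 490.31, ∠N ≈ 78.23°
|D| = √(5² + 48²) ≈ 48.26, ∠D ≈ 84.05°
|G| = 490.31 / 48.26 ≈ 10.16

10.2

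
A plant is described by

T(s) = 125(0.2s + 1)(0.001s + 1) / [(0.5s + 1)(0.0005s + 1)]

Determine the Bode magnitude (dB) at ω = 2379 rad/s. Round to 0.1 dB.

38.4 dB

At ω = 2379 rad/s:
zero (1 + j2379·0.2) = 1 + j475.8 → |·| ≈ 475.8, ∠ ≈ 89.88°
zero (1 + j2379·0.001) = 1 + j2.379 → |·| ≈ 2.5806, ∠ ≈ 67.20°
pole (1 + j2379·0.5) = 1 + j1189.5 → |·| ≈ 1189.5, ∠ ≈ 89.95°
pole (1 + j2379·0.0005) = 1 + j1.1895 → |·| ≈ 1.554, ∠ ≈ 49.95°
|T| = 125 · 475.8 · 2.5806 / (1189.5 · 1.554) ≈ 83.031
Gain = 20 log₁₀(83.031) ≈ 38.38 dB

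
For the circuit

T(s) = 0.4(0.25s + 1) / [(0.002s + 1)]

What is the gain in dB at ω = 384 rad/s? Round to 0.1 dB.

29.7 dB

At ω = 384 rad/s:
zero (1 + j384·0.25) = 1 + j96 → |·| ≈ 96.005, ∠ ≈ 89.40°
pole (1 + j384·0.002) = 1 + j0.768 → |·| ≈ 1.2609, ∠ ≈ 37.52°
|T| = 0.4 · 96.005 / (1.2609) ≈ 30.456
Gain = 20 log₁₀(30.456) ≈ 29.67 dB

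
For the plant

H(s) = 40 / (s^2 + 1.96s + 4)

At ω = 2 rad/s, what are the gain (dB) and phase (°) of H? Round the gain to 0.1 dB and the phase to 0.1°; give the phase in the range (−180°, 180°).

At s = jω = j2:
quadratic: (j2)² + 1.96·j2 + 4 = 0 + j3.92 → |·| ≈ 3.92, ∠ ≈ 90.00°
|H| = 40 / 3.92 ≈ 10.204
Gain = 20 log₁₀(10.204) ≈ 20.18 dB
∠H = 0.00° − 90.00° = -90.00°

20.2 dB, -90.0°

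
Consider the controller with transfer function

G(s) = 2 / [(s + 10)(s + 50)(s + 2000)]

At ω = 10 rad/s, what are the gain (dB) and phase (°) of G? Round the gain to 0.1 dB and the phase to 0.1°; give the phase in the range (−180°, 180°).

-117.2 dB, -56.6°

At s = jω = j10:
pole (s+10): 10 + j10 → |·| = √(10²+10²) = √200 ≈ 14.142, ∠ = arctan(10/10) ≈ 45.00°
pole (s+50): 50 + j10 → |·| = √(50²+10²) = √2600 ≈ 50.99, ∠ = arctan(10/50) ≈ 11.31°
pole (s+2000): 2000 + j10 → |·| = √(2000²+10²) = √4000100 ≈ 2000, ∠ = arctan(10/2000) ≈ 0.29°
|G| = 2 / 1.4422e+06 ≈ 1.3868e-06
Gain = 20 log₁₀(1.3868e-06) ≈ -117.16 dB
∠G = 0.00° − 56.60° = -56.60°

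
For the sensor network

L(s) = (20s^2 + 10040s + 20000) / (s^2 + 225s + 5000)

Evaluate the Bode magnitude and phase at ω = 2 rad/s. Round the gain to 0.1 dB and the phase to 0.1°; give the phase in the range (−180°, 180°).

Substitute s = j2:
Numerator: 20(j2)^2 + 10040(j2) + 20000 = 19920 + j20080
Denominator: (j2)^2 + 225(j2) + 5000 = 4996 + j450
|N| = √(19920² + 20080²) ≈ 28284, ∠N ≈ 45.23°
|D| = √(4996² + 450²) ≈ 5016.2, ∠D ≈ 5.15°
|L| = 28284 / 5016.2 ≈ 5.6385
Gain = 20 log₁₀(5.6385) ≈ 15.02 dB
∠L = 45.23° − 5.15° = 40.08°

15.0 dB, 40.1°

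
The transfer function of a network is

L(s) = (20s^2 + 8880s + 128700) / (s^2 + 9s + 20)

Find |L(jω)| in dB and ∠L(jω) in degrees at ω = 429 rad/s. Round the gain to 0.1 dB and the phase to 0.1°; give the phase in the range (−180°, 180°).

29.0 dB, -45.8°

Substitute s = j429:
Numerator: 20(j429)^2 + 8880(j429) + 128700 = -3552120 + j3809520
Denominator: (j429)^2 + 9(j429) + 20 = -184021 + j3861
|N| = √(3552120² + 3809520²) ≈ 5.2086e+06, ∠N ≈ 133.00°
|D| = √(184021² + 3861²) ≈ 1.8406e+05, ∠D ≈ 178.80°
|L| = 5.2086e+06 / 1.8406e+05 ≈ 28.298
Gain = 20 log₁₀(28.298) ≈ 29.04 dB
∠L = 133.00° − 178.80° = -45.80°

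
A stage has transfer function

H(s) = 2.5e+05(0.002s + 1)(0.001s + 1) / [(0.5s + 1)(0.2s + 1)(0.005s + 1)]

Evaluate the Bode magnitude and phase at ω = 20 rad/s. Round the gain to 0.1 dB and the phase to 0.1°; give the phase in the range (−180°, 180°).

75.6 dB, -162.5°

At ω = 20 rad/s:
zero (1 + j20·0.002) = 1 + j0.04 → |·| ≈ 1.0008, ∠ ≈ 2.29°
zero (1 + j20·0.001) = 1 + j0.02 → |·| ≈ 1.0002, ∠ ≈ 1.15°
pole (1 + j20·0.5) = 1 + j10 → |·| ≈ 10.05, ∠ ≈ 84.29°
pole (1 + j20·0.2) = 1 + j4 → |·| ≈ 4.1231, ∠ ≈ 75.96°
pole (1 + j20·0.005) = 1 + j0.1 → |·| ≈ 1.005, ∠ ≈ 5.71°
|H| = 2.5e+05 · 1.0008 · 1.0002 / (10.05 · 4.1231 · 1.005) ≈ 6009.2
Gain = 20 log₁₀(6009.2) ≈ 75.58 dB
∠H = (2.29° + 1.15°) − (84.29° + 75.96° + 5.71°) = -162.52°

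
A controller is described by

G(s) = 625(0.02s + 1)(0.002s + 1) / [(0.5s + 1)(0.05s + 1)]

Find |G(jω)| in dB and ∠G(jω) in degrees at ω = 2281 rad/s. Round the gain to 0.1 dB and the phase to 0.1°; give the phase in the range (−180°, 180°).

At ω = 2281 rad/s:
zero (1 + j2281·0.02) = 1 + j45.62 → |·| ≈ 45.631, ∠ ≈ 88.74°
zero (1 + j2281·0.002) = 1 + j4.562 → |·| ≈ 4.6703, ∠ ≈ 77.64°
pole (1 + j2281·0.5) = 1 + j1140.5 → |·| ≈ 1140.5, ∠ ≈ 89.95°
pole (1 + j2281·0.05) = 1 + j114.05 → |·| ≈ 114.05, ∠ ≈ 89.50°
|G| = 625 · 45.631 · 4.6703 / (1140.5 · 114.05) ≈ 1.024
Gain = 20 log₁₀(1.024) ≈ 0.21 dB
∠G = (88.74° + 77.64°) − (89.95° + 89.50°) = -13.07°

0.2 dB, -13.1°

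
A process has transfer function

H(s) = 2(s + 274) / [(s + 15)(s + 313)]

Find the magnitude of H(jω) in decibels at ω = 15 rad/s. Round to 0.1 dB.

-21.7 dB

At s = jω = j15:
zero (s+274): 274 + j15 → |·| = √(274²+15²) = √75301 ≈ 274.41, ∠ = arctan(15/274) ≈ 3.13°
pole (s+15): 15 + j15 → |·| = √(15²+15²) = √450 ≈ 21.213, ∠ = arctan(15/15) ≈ 45.00°
pole (s+313): 313 + j15 → |·| = √(313²+15²) = √98194 ≈ 313.36, ∠ = arctan(15/313) ≈ 2.74°
|H| = 2 · 274.41 / 6647.3 ≈ 0.082563
Gain = 20 log₁₀(0.082563) ≈ -21.66 dB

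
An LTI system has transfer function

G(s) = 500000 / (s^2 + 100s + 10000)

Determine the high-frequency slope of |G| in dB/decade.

-40 dB/decade

Each pole contributes −20 dB/decade at high frequency; each zero contributes +20 dB/decade.
Net: 0 zero(s) − 2 pole(s) → -40 dB/decade.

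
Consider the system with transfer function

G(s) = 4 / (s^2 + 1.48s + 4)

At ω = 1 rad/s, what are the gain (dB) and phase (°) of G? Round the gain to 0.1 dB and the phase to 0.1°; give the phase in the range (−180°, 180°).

1.6 dB, -26.3°

At s = jω = j1:
quadratic: (j1)² + 1.48·j1 + 4 = 3 + j1.48 → |·| ≈ 3.3452, ∠ ≈ 26.26°
|G| = 4 / 3.3452 ≈ 1.1957
Gain = 20 log₁₀(1.1957) ≈ 1.55 dB
∠G = 0.00° − 26.26° = -26.26°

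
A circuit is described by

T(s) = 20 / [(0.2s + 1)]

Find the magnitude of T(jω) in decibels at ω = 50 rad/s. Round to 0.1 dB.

At ω = 50 rad/s:
pole (1 + j50·0.2) = 1 + j10 → |·| ≈ 10.05, ∠ ≈ 84.29°
|T| = 20 · 1 / (10.05) ≈ 1.99
Gain = 20 log₁₀(1.99) ≈ 5.98 dB

6.0 dB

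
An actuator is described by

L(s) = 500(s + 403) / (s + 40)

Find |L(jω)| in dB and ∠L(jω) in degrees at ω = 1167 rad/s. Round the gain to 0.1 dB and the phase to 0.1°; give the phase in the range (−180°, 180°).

At s = jω = j1167:
zero (s+403): 403 + j1167 → |·| = √(403²+1167²) = √1524298 ≈ 1234.6, ∠ = arctan(1167/403) ≈ 70.95°
pole (s+40): 40 + j1167 → |·| = √(40²+1167²) = √1363489 ≈ 1167.7, ∠ = arctan(1167/40) ≈ 88.04°
|L| = 500 · 1234.6 / 1167.7 ≈ 528.65
Gain = 20 log₁₀(528.65) ≈ 54.46 dB
∠L = 70.95° − 88.04° = -17.09°

54.5 dB, -17.1°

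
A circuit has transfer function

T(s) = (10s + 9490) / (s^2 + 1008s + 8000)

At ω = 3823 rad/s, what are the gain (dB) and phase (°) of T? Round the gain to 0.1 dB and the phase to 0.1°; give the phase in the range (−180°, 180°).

Substitute s = j3823:
Numerator: 10(j3823) + 9490 = 9490 + j38230
Denominator: (j3823)^2 + 1008(j3823) + 8000 = -14607329 + j3853584
|N| = √(9490² + 38230²) ≈ 39390, ∠N ≈ 76.06°
|D| = √(14607329² + 3853584²) ≈ 1.5107e+07, ∠D ≈ 165.22°
|T| = 39390 / 1.5107e+07 ≈ 0.0026074
Gain = 20 log₁₀(0.0026074) ≈ -51.68 dB
∠T = 76.06° − 165.22° = -89.16°

-51.7 dB, -89.2°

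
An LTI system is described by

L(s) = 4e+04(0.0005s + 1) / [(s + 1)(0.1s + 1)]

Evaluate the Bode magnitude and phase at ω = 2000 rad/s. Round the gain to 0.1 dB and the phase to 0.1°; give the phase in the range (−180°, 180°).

At ω = 2000 rad/s:
zero (1 + j2000·0.0005) = 1 + j1 → |·| ≈ 1.4142, ∠ ≈ 45.00°
pole (1 + j2000·1) = 1 + j2000 → |·| ≈ 2000, ∠ ≈ 89.97°
pole (1 + j2000·0.1) = 1 + j200 → |·| ≈ 200, ∠ ≈ 89.71°
|L| = 4e+04 · 1.4142 / (2000 · 200) ≈ 0.14142
Gain = 20 log₁₀(0.14142) ≈ -16.99 dB
∠L = (45.00°) − (89.97° + 89.71°) = -134.68°

-17.0 dB, -134.7°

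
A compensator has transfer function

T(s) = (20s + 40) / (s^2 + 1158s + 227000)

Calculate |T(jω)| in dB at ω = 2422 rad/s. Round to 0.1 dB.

Substitute s = j2422:
Numerator: 20(j2422) + 40 = 40 + j48440
Denominator: (j2422)^2 + 1158(j2422) + 227000 = -5639084 + j2804676
|N| = √(40² + 48440²) ≈ 48440, ∠N ≈ 89.95°
|D| = √(5639084² + 2804676²) ≈ 6.2981e+06, ∠D ≈ 153.56°
|T| = 48440 / 6.2981e+06 ≈ 0.0076912
Gain = 20 log₁₀(0.0076912) ≈ -42.28 dB

-42.3 dB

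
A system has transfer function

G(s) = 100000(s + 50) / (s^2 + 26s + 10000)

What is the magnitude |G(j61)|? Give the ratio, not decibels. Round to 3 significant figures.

At s = jω = j61:
zero (s+50): 50 + j61 → |·| = √(50²+61²) = √6221 ≈ 78.873, ∠ = arctan(61/50) ≈ 50.66°
quadratic: (j61)² + 26·j61 + 10000 = 6279 + j1586 → |·| ≈ 6476.2, ∠ ≈ 14.18°
|G| = 100000 · 78.873 / 6476.2 ≈ 1217.9

1.22e+03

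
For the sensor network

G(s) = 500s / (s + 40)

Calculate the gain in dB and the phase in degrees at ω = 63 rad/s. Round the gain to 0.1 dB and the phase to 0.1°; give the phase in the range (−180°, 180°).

52.5 dB, 32.4°

At s = jω = j63:
zero at origin: s = j63 → |·| = 63, ∠ = 90.00°
pole (s+40): 40 + j63 → |·| = √(40²+63²) = √5569 ≈ 74.626, ∠ = arctan(63/40) ≈ 57.59°
|G| = 500 · 63 / 74.626 ≈ 422.1
Gain = 20 log₁₀(422.1) ≈ 52.51 dB
∠G = 90.00° − 57.59° = 32.41°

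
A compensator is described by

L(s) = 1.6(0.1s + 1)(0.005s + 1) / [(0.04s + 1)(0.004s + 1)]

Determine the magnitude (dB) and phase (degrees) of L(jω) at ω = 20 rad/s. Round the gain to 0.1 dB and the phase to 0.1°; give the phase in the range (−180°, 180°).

At ω = 20 rad/s:
zero (1 + j20·0.1) = 1 + j2 → |·| ≈ 2.2361, ∠ ≈ 63.43°
zero (1 + j20·0.005) = 1 + j0.1 → |·| ≈ 1.005, ∠ ≈ 5.71°
pole (1 + j20·0.04) = 1 + j0.8 → |·| ≈ 1.2806, ∠ ≈ 38.66°
pole (1 + j20·0.004) = 1 + j0.08 → |·| ≈ 1.0032, ∠ ≈ 4.57°
|L| = 1.6 · 2.2361 · 1.005 / (1.2806 · 1.0032) ≈ 2.7988
Gain = 20 log₁₀(2.7988) ≈ 8.94 dB
∠L = (63.43° + 5.71°) − (38.66° + 4.57°) = 25.91°

8.9 dB, 25.9°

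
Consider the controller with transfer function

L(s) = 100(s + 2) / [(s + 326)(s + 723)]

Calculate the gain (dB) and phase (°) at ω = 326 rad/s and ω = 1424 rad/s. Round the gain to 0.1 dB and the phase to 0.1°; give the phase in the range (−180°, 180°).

ω = 326: -21.0 dB, 20.4°; ω = 1424: -24.3 dB, -50.3°

At s = jω = j326:
zero (s+2): 2 + j326 → |·| = √(2²+326²) = √106280 ≈ 326.01, ∠ = arctan(326/2) ≈ 89.65°
pole (s+326): 326 + j326 → |·| = √(326²+326²) = √212552 ≈ 461.03, ∠ = arctan(326/326) ≈ 45.00°
pole (s+723): 723 + j326 → |·| = √(723²+326²) = √629005 ≈ 793.1, ∠ = arctan(326/723) ≈ 24.27°
|L| = 100 · 326.01 / 3.6564e+05 ≈ 0.089161
Gain = 20 log₁₀(0.089161) ≈ -21.00 dB
∠L = 89.65° − 69.27° = 20.38°

At s = jω = j1424:
zero (s+2): 2 + j1424 → |·| = √(2²+1424²) = √2027780 ≈ 1424, ∠ = arctan(1424/2) ≈ 89.92°
pole (s+326): 326 + j1424 → |·| = √(326²+1424²) = √2134052 ≈ 1460.8, ∠ = arctan(1424/326) ≈ 77.11°
pole (s+723): 723 + j1424 → |·| = √(723²+1424²) = √2550505 ≈ 1597, ∠ = arctan(1424/723) ≈ 63.08°
|L| = 100 · 1424 / 2.3329e+06 ≈ 0.06104
Gain = 20 log₁₀(0.06104) ≈ -24.29 dB
∠L = 89.92° − 140.19° = -50.27°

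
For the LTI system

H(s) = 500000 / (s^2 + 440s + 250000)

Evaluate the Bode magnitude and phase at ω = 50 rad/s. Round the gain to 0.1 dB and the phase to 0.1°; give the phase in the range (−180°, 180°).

6.1 dB, -5.1°

At s = jω = j50:
quadratic: (j50)² + 440·j50 + 250000 = 247500 + j22000 → |·| ≈ 2.4848e+05, ∠ ≈ 5.08°
|H| = 500000 / 2.4848e+05 ≈ 2.0122
Gain = 20 log₁₀(2.0122) ≈ 6.07 dB
∠H = 0.00° − 5.08° = -5.08°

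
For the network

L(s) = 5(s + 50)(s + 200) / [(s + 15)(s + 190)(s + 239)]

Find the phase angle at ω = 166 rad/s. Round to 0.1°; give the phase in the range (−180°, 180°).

At s = jω = j166:
zero (s+50): 50 + j166 → |·| = √(50²+166²) = √30056 ≈ 173.37, ∠ = arctan(166/50) ≈ 73.24°
zero (s+200): 200 + j166 → |·| = √(200²+166²) = √67556 ≈ 259.92, ∠ = arctan(166/200) ≈ 39.69°
pole (s+15): 15 + j166 → |·| = √(15²+166²) = √27781 ≈ 166.68, ∠ = arctan(166/15) ≈ 84.84°
pole (s+190): 190 + j166 → |·| = √(190²+166²) = √63656 ≈ 252.3, ∠ = arctan(166/190) ≈ 41.14°
pole (s+239): 239 + j166 → |·| = √(239²+166²) = √84677 ≈ 290.99, ∠ = arctan(166/239) ≈ 34.78°
∠L = 112.93° − 160.76° = -47.83°

-47.8°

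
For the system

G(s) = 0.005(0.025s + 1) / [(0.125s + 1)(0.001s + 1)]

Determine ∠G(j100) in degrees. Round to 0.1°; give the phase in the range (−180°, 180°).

-22.9°

At ω = 100 rad/s:
zero (1 + j100·0.025) = 1 + j2.5 → |·| ≈ 2.6926, ∠ ≈ 68.20°
pole (1 + j100·0.125) = 1 + j12.5 → |·| ≈ 12.54, ∠ ≈ 85.43°
pole (1 + j100·0.001) = 1 + j0.1 → |·| ≈ 1.005, ∠ ≈ 5.71°
∠G = (68.20°) − (85.43° + 5.71°) = -22.94°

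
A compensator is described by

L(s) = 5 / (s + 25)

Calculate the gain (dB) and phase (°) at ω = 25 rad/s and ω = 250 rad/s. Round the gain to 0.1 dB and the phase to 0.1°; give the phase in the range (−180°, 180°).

Substitute s = j25:
Numerator: 5 = 5 + j0
Denominator: (j25) + 25 = 25 + j25
|N| = √(5² + 0²) ≈ 5, ∠N ≈ 0.00°
|D| = √(25² + 25²) ≈ 35.355, ∠D ≈ 45.00°
|L| = 5 / 35.355 ≈ 0.14142
Gain = 20 log₁₀(0.14142) ≈ -16.99 dB
∠L = 0.00° − 45.00° = -45.00°

Substitute s = j250:
Numerator: 5 = 5 + j0
Denominator: (j250) + 25 = 25 + j250
|N| = √(5² + 0²) ≈ 5, ∠N ≈ 0.00°
|D| = √(25² + 250²) ≈ 251.25, ∠D ≈ 84.29°
|L| = 5 / 251.25 ≈ 0.0199
Gain = 20 log₁₀(0.0199) ≈ -34.02 dB
∠L = 0.00° − 84.29° = -84.29°

ω = 25: -17.0 dB, -45.0°; ω = 250: -34.0 dB, -84.3°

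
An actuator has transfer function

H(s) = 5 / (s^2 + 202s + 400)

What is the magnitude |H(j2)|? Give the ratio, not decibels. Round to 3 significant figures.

0.00884

Substitute s = j2:
Numerator: 5 = 5 + j0
Denominator: (j2)^2 + 202(j2) + 400 = 396 + j404
|N| = √(5² + 0²) ≈ 5, ∠N ≈ 0.00°
|D| = √(396² + 404²) ≈ 565.71, ∠D ≈ 45.57°
|H| = 5 / 565.71 ≈ 0.0088385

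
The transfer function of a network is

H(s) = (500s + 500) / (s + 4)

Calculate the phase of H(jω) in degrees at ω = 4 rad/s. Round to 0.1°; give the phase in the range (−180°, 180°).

31.0°

Substitute s = j4:
Numerator: 500(j4) + 500 = 500 + j2000
Denominator: (j4) + 4 = 4 + j4
|N| = √(500² + 2000²) ≈ 2061.6, ∠N ≈ 75.96°
|D| = √(4² + 4²) ≈ 5.6569, ∠D ≈ 45.00°
∠H = 75.96° − 45.00° = 30.96°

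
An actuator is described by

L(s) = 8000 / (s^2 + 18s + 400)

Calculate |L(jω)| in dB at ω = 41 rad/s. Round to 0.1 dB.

14.7 dB

At s = jω = j41:
quadratic: (j41)² + 18·j41 + 400 = -1281 + j738 → |·| ≈ 1478.4, ∠ ≈ 150.05°
|L| = 8000 / 1478.4 ≈ 5.4113
Gain = 20 log₁₀(5.4113) ≈ 14.67 dB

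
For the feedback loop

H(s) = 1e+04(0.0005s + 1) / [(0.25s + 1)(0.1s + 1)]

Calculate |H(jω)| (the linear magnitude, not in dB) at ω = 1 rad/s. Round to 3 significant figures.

At ω = 1 rad/s:
zero (1 + j1·0.0005) = 1 + j0.0005 → |·| ≈ 1, ∠ ≈ 0.03°
pole (1 + j1·0.25) = 1 + j0.25 → |·| ≈ 1.0308, ∠ ≈ 14.04°
pole (1 + j1·0.1) = 1 + j0.1 → |·| ≈ 1.005, ∠ ≈ 5.71°
|H| = 1e+04 · 1 / (1.0308 · 1.005) ≈ 9652.9

9.65e+03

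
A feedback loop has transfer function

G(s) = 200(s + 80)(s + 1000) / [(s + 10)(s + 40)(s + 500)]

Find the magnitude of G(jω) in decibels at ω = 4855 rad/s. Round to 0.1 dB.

-27.6 dB

At s = jω = j4855:
zero (s+80): 80 + j4855 → |·| = √(80²+4855²) = √23577425 ≈ 4855.7, ∠ = arctan(4855/80) ≈ 89.06°
zero (s+1000): 1000 + j4855 → |·| = √(1000²+4855²) = √24571025 ≈ 4956.9, ∠ = arctan(4855/1000) ≈ 78.36°
pole (s+10): 10 + j4855 → |·| = √(10²+4855²) = √23571125 ≈ 4855, ∠ = arctan(4855/10) ≈ 89.88°
pole (s+40): 40 + j4855 → |·| = √(40²+4855²) = √23572625 ≈ 4855.2, ∠ = arctan(4855/40) ≈ 89.53°
pole (s+500): 500 + j4855 → |·| = √(500²+4855²) = √23821025 ≈ 4880.7, ∠ = arctan(4855/500) ≈ 84.12°
|G| = 200 · 2.4069e+07 / 1.1505e+11 ≈ 0.041841
Gain = 20 log₁₀(0.041841) ≈ -27.57 dB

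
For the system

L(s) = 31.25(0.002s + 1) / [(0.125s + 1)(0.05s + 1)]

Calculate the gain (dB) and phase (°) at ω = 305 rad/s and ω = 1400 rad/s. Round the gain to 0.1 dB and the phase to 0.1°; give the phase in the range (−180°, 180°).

At ω = 305 rad/s:
zero (1 + j305·0.002) = 1 + j0.61 → |·| ≈ 1.1714, ∠ ≈ 31.38°
pole (1 + j305·0.125) = 1 + j38.125 → |·| ≈ 38.138, ∠ ≈ 88.50°
pole (1 + j305·0.05) = 1 + j15.25 → |·| ≈ 15.283, ∠ ≈ 86.25°
|L| = 31.25 · 1.1714 / (38.138 · 15.283) ≈ 0.062804
Gain = 20 log₁₀(0.062804) ≈ -24.04 dB
∠L = (31.38°) − (88.50° + 86.25°) = -143.37°

At ω = 1400 rad/s:
zero (1 + j1400·0.002) = 1 + j2.8 → |·| ≈ 2.9732, ∠ ≈ 70.35°
pole (1 + j1400·0.125) = 1 + j175 → |·| ≈ 175, ∠ ≈ 89.67°
pole (1 + j1400·0.05) = 1 + j70 → |·| ≈ 70.007, ∠ ≈ 89.18°
|L| = 31.25 · 2.9732 / (175 · 70.007) ≈ 0.0075839
Gain = 20 log₁₀(0.0075839) ≈ -42.40 dB
∠L = (70.35°) − (89.67° + 89.18°) = -108.50°

ω = 305: -24.0 dB, -143.4°; ω = 1400: -42.4 dB, -108.5°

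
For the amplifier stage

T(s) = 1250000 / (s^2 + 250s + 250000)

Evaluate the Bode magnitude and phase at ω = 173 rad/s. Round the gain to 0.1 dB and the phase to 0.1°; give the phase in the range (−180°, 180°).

14.9 dB, -11.1°

At s = jω = j173:
quadratic: (j173)² + 250·j173 + 250000 = 220071 + j43250 → |·| ≈ 2.2428e+05, ∠ ≈ 11.12°
|T| = 1250000 / 2.2428e+05 ≈ 5.5734
Gain = 20 log₁₀(5.5734) ≈ 14.92 dB
∠T = 0.00° − 11.12° = -11.12°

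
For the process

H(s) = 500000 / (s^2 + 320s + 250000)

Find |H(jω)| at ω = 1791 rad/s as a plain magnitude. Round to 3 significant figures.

0.166

At s = jω = j1791:
quadratic: (j1791)² + 320·j1791 + 250000 = -2957681 + j573120 → |·| ≈ 3.0127e+06, ∠ ≈ 169.03°
|H| = 500000 / 3.0127e+06 ≈ 0.16596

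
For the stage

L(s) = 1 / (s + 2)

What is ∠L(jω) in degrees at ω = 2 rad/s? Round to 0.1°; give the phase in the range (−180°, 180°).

-45.0°

Substitute s = j2:
Numerator: 1 = 1 + j0
Denominator: (j2) + 2 = 2 + j2
|N| = √(1² + 0²) ≈ 1, ∠N ≈ 0.00°
|D| = √(2² + 2²) ≈ 2.8284, ∠D ≈ 45.00°
∠L = 0.00° − 45.00° = -45.00°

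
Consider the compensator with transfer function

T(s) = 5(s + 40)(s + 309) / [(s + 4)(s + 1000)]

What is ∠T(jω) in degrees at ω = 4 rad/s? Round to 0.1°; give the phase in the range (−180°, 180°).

-38.8°

At s = jω = j4:
zero (s+40): 40 + j4 → |·| = √(40²+4²) = √1616 ≈ 40.2, ∠ = arctan(4/40) ≈ 5.71°
zero (s+309): 309 + j4 → |·| = √(309²+4²) = √95497 ≈ 309.03, ∠ = arctan(4/309) ≈ 0.74°
pole (s+4): 4 + j4 → |·| = √(4²+4²) = √32 ≈ 5.6569, ∠ = arctan(4/4) ≈ 45.00°
pole (s+1000): 1000 + j4 → |·| = √(1000²+4²) = √1000016 ≈ 1000, ∠ = arctan(4/1000) ≈ 0.23°
∠T = 6.45° − 45.23° = -38.78°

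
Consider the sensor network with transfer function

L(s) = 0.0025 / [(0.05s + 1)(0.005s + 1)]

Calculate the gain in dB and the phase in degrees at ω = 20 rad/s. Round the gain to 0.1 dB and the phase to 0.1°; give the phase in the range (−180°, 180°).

At ω = 20 rad/s:
pole (1 + j20·0.05) = 1 + j1 → |·| ≈ 1.4142, ∠ ≈ 45.00°
pole (1 + j20·0.005) = 1 + j0.1 → |·| ≈ 1.005, ∠ ≈ 5.71°
|L| = 0.0025 · 1 / (1.4142 · 1.005) ≈ 0.001759
Gain = 20 log₁₀(0.001759) ≈ -55.09 dB
∠L = (0°) − (45.00° + 5.71°) = -50.71°

-55.1 dB, -50.7°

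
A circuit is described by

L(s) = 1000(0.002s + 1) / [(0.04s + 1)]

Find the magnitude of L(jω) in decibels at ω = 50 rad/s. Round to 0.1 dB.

53.1 dB

At ω = 50 rad/s:
zero (1 + j50·0.002) = 1 + j0.1 → |·| ≈ 1.005, ∠ ≈ 5.71°
pole (1 + j50·0.04) = 1 + j2 → |·| ≈ 2.2361, ∠ ≈ 63.43°
|L| = 1000 · 1.005 / (2.2361) ≈ 449.44
Gain = 20 log₁₀(449.44) ≈ 53.05 dB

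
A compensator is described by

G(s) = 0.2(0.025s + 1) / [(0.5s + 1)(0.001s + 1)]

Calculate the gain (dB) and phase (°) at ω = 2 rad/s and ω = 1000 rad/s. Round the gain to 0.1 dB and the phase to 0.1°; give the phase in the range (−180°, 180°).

ω = 2: -17.0 dB, -42.3°; ω = 1000: -43.0 dB, -47.2°

At ω = 2 rad/s:
zero (1 + j2·0.025) = 1 + j0.05 → |·| ≈ 1.0012, ∠ ≈ 2.86°
pole (1 + j2·0.5) = 1 + j1 → |·| ≈ 1.4142, ∠ ≈ 45.00°
pole (1 + j2·0.001) = 1 + j0.002 → |·| ≈ 1, ∠ ≈ 0.11°
|G| = 0.2 · 1.0012 / (1.4142 · 1) ≈ 0.14159
Gain = 20 log₁₀(0.14159) ≈ -16.98 dB
∠G = (2.86°) − (45.00° + 0.11°) = -42.25°

At ω = 1000 rad/s:
zero (1 + j1000·0.025) = 1 + j25 → |·| ≈ 25.02, ∠ ≈ 87.71°
pole (1 + j1000·0.5) = 1 + j500 → |·| ≈ 500, ∠ ≈ 89.89°
pole (1 + j1000·0.001) = 1 + j1 → |·| ≈ 1.4142, ∠ ≈ 45.00°
|G| = 0.2 · 25.02 / (500 · 1.4142) ≈ 0.0070768
Gain = 20 log₁₀(0.0070768) ≈ -43.00 dB
∠G = (87.71°) − (89.89° + 45.00°) = -47.18°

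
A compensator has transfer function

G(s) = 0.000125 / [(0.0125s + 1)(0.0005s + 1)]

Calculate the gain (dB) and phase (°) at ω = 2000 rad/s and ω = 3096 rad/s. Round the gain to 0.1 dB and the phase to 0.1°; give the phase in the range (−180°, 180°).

ω = 2000: -109.0 dB, -132.7°; ω = 3096: -115.1 dB, -145.7°

At ω = 2000 rad/s:
pole (1 + j2000·0.0125) = 1 + j25 → |·| ≈ 25.02, ∠ ≈ 87.71°
pole (1 + j2000·0.0005) = 1 + j1 → |·| ≈ 1.4142, ∠ ≈ 45.00°
|G| = 0.000125 · 1 / (25.02 · 1.4142) ≈ 3.5327e-06
Gain = 20 log₁₀(3.5327e-06) ≈ -109.04 dB
∠G = (0°) − (87.71° + 45.00°) = -132.71°

At ω = 3096 rad/s:
pole (1 + j3096·0.0125) = 1 + j38.7 → |·| ≈ 38.713, ∠ ≈ 88.52°
pole (1 + j3096·0.0005) = 1 + j1.548 → |·| ≈ 1.8429, ∠ ≈ 57.14°
|G| = 0.000125 · 1 / (38.713 · 1.8429) ≈ 1.7521e-06
Gain = 20 log₁₀(1.7521e-06) ≈ -115.13 dB
∠G = (0°) − (88.52° + 57.14°) = -145.66°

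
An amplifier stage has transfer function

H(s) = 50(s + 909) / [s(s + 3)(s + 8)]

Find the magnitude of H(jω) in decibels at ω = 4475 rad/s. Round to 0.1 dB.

-111.9 dB

At s = jω = j4475:
zero (s+909): 909 + j4475 → |·| = √(909²+4475²) = √20851906 ≈ 4566.4, ∠ = arctan(4475/909) ≈ 78.52°
pole (s+3): 3 + j4475 → |·| = √(3²+4475²) = √20025634 ≈ 4475, ∠ = arctan(4475/3) ≈ 89.96°
pole (s+8): 8 + j4475 → |·| = √(8²+4475²) = √20025689 ≈ 4475, ∠ = arctan(4475/8) ≈ 89.90°
pole at origin: |s| = 4475, ∠ = 90.00° (in denominator)
|H| = 50 · 4566.4 / 8.9615e+10 ≈ 2.5478e-06
Gain = 20 log₁₀(2.5478e-06) ≈ -111.88 dB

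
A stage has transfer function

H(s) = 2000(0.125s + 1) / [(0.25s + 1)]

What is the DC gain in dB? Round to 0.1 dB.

66.0 dB

H(0) = 2000 · 1 / 1 = 2000
20 log₁₀(2000) ≈ 66.02 dB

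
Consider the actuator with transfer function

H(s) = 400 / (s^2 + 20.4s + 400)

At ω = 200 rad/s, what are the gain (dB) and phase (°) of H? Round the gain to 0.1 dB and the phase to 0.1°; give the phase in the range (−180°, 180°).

-40.0 dB, -174.1°

At s = jω = j200:
quadratic: (j200)² + 20.4·j200 + 400 = -39600 + j4080 → |·| ≈ 39810, ∠ ≈ 174.12°
|H| = 400 / 39810 ≈ 0.010048
Gain = 20 log₁₀(0.010048) ≈ -39.96 dB
∠H = 0.00° − 174.12° = -174.12°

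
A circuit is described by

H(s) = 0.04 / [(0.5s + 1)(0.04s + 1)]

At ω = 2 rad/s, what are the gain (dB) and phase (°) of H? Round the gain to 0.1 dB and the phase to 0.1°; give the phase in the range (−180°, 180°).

At ω = 2 rad/s:
pole (1 + j2·0.5) = 1 + j1 → |·| ≈ 1.4142, ∠ ≈ 45.00°
pole (1 + j2·0.04) = 1 + j0.08 → |·| ≈ 1.0032, ∠ ≈ 4.57°
|H| = 0.04 · 1 / (1.4142 · 1.0032) ≈ 0.028194
Gain = 20 log₁₀(0.028194) ≈ -31.00 dB
∠H = (0°) − (45.00° + 4.57°) = -49.57°

-31.0 dB, -49.6°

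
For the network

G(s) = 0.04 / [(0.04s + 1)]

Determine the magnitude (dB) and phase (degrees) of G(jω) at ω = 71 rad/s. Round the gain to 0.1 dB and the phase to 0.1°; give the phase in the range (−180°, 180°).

-37.5 dB, -70.6°

At ω = 71 rad/s:
pole (1 + j71·0.04) = 1 + j2.84 → |·| ≈ 3.0109, ∠ ≈ 70.60°
|G| = 0.04 · 1 / (3.0109) ≈ 0.013285
Gain = 20 log₁₀(0.013285) ≈ -37.53 dB
∠G = (0°) − (70.60°) = -70.60°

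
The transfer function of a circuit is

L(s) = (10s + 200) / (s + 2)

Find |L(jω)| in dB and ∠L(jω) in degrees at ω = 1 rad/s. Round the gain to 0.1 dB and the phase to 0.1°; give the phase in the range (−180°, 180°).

39.0 dB, -23.7°

Substitute s = j1:
Numerator: 10(j1) + 200 = 200 + j10
Denominator: (j1) + 2 = 2 + j1
|N| = √(200² + 10²) ≈ 200.25, ∠N ≈ 2.86°
|D| = √(2² + 1²) ≈ 2.2361, ∠D ≈ 26.57°
|L| = 200.25 / 2.2361 ≈ 89.553
Gain = 20 log₁₀(89.553) ≈ 39.04 dB
∠L = 2.86° − 26.57° = -23.71°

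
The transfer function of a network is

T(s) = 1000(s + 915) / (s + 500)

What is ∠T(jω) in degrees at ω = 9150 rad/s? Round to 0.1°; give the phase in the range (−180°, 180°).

-2.6°

At s = jω = j9150:
zero (s+915): 915 + j9150 → |·| = √(915²+9150²) = √84559725 ≈ 9195.6, ∠ = arctan(9150/915) ≈ 84.29°
pole (s+500): 500 + j9150 → |·| = √(500²+9150²) = √83972500 ≈ 9163.7, ∠ = arctan(9150/500) ≈ 86.87°
∠T = 84.29° − 86.87° = -2.58°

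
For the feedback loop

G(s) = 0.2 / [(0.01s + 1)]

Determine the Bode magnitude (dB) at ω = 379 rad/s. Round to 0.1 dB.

-25.8 dB

At ω = 379 rad/s:
pole (1 + j379·0.01) = 1 + j3.79 → |·| ≈ 3.9197, ∠ ≈ 75.22°
|G| = 0.2 · 1 / (3.9197) ≈ 0.051024
Gain = 20 log₁₀(0.051024) ≈ -25.84 dB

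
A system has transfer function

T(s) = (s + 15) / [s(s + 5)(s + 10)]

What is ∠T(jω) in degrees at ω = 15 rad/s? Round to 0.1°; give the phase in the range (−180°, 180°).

At s = jω = j15:
zero (s+15): 15 + j15 → |·| = √(15²+15²) = √450 ≈ 21.213, ∠ = arctan(15/15) ≈ 45.00°
pole (s+5): 5 + j15 → |·| = √(5²+15²) = √250 ≈ 15.811, ∠ = arctan(15/5) ≈ 71.57°
pole (s+10): 10 + j15 → |·| = √(10²+15²) = √325 ≈ 18.028, ∠ = arctan(15/10) ≈ 56.31°
pole at origin: |s| = 15, ∠ = 90.00° (in denominator)
∠T = 45.00° − 217.88° = -172.88°

-172.9°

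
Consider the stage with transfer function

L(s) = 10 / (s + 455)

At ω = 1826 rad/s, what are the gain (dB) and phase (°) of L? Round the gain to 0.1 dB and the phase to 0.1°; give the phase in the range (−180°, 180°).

-45.5 dB, -76.0°

Substitute s = j1826:
Numerator: 10 = 10 + j0
Denominator: (j1826) + 455 = 455 + j1826
|N| = √(10² + 0²) ≈ 10, ∠N ≈ 0.00°
|D| = √(455² + 1826²) ≈ 1881.8, ∠D ≈ 76.01°
|L| = 10 / 1881.8 ≈ 0.0053141
Gain = 20 log₁₀(0.0053141) ≈ -45.49 dB
∠L = 0.00° − 76.01° = -76.01°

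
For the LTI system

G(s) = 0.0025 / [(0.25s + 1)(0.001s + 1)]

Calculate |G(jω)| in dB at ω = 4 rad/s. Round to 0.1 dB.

At ω = 4 rad/s:
pole (1 + j4·0.25) = 1 + j1 → |·| ≈ 1.4142, ∠ ≈ 45.00°
pole (1 + j4·0.001) = 1 + j0.004 → |·| ≈ 1, ∠ ≈ 0.23°
|G| = 0.0025 · 1 / (1.4142 · 1) ≈ 0.0017678
Gain = 20 log₁₀(0.0017678) ≈ -55.05 dB

-55.1 dB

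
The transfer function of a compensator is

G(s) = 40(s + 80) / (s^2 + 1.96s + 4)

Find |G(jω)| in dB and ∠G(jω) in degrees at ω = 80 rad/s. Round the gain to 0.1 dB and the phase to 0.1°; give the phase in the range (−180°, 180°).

At s = jω = j80:
zero (s+80): 80 + j80 → |·| = √(80²+80²) = √12800 ≈ 113.14, ∠ = arctan(80/80) ≈ 45.00°
quadratic: (j80)² + 1.96·j80 + 4 = -6396 + j156.8 → |·| ≈ 6397.9, ∠ ≈ 178.60°
|G| = 40 · 113.14 / 6397.9 ≈ 0.70736
Gain = 20 log₁₀(0.70736) ≈ -3.01 dB
∠G = 45.00° − 178.60° = -133.60°

-3.0 dB, -133.6°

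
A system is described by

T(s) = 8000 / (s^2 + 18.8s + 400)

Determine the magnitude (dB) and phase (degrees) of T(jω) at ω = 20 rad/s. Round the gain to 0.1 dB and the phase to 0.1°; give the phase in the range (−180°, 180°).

At s = jω = j20:
quadratic: (j20)² + 18.8·j20 + 400 = 0 + j376 → |·| ≈ 376, ∠ ≈ 90.00°
|T| = 8000 / 376 ≈ 21.277
Gain = 20 log₁₀(21.277) ≈ 26.56 dB
∠T = 0.00° − 90.00° = -90.00°

26.6 dB, -90.0°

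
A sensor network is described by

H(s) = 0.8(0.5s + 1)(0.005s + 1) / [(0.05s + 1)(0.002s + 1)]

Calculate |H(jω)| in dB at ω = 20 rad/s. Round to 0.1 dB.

At ω = 20 rad/s:
zero (1 + j20·0.5) = 1 + j10 → |·| ≈ 10.05, ∠ ≈ 84.29°
zero (1 + j20·0.005) = 1 + j0.1 → |·| ≈ 1.005, ∠ ≈ 5.71°
pole (1 + j20·0.05) = 1 + j1 → |·| ≈ 1.4142, ∠ ≈ 45.00°
pole (1 + j20·0.002) = 1 + j0.04 → |·| ≈ 1.0008, ∠ ≈ 2.29°
|H| = 0.8 · 10.05 · 1.005 / (1.4142 · 1.0008) ≈ 5.7091
Gain = 20 log₁₀(5.7091) ≈ 15.13 dB

15.1 dB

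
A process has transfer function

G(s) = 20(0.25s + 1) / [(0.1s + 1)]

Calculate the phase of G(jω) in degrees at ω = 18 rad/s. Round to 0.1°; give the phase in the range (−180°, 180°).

16.5°

At ω = 18 rad/s:
zero (1 + j18·0.25) = 1 + j4.5 → |·| ≈ 4.6098, ∠ ≈ 77.47°
pole (1 + j18·0.1) = 1 + j1.8 → |·| ≈ 2.0591, ∠ ≈ 60.95°
∠G = (77.47°) − (60.95°) = 16.52°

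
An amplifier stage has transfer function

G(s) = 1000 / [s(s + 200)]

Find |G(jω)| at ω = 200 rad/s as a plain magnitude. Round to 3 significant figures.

0.0177

At s = jω = j200:
pole (s+200): 200 + j200 → |·| = √(200²+200²) = √80000 ≈ 282.84, ∠ = arctan(200/200) ≈ 45.00°
pole at origin: |s| = 200, ∠ = 90.00° (in denominator)
|G| = 1000 / 56568 ≈ 0.017678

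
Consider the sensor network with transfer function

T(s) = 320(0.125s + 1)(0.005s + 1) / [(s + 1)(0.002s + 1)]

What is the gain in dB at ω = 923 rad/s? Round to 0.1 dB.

39.1 dB

At ω = 923 rad/s:
zero (1 + j923·0.125) = 1 + j115.375 → |·| ≈ 115.38, ∠ ≈ 89.50°
zero (1 + j923·0.005) = 1 + j4.615 → |·| ≈ 4.7221, ∠ ≈ 77.77°
pole (1 + j923·1) = 1 + j923 → |·| ≈ 923, ∠ ≈ 89.94°
pole (1 + j923·0.002) = 1 + j1.846 → |·| ≈ 2.0995, ∠ ≈ 61.56°
|T| = 320 · 115.38 · 4.7221 / (923 · 2.0995) ≈ 89.97
Gain = 20 log₁₀(89.97) ≈ 39.08 dB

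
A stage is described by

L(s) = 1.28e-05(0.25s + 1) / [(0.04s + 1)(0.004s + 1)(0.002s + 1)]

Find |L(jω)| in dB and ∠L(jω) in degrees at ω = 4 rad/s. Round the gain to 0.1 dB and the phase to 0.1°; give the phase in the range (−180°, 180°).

-95.0 dB, 34.5°

At ω = 4 rad/s:
zero (1 + j4·0.25) = 1 + j1 → |·| ≈ 1.4142, ∠ ≈ 45.00°
pole (1 + j4·0.04) = 1 + j0.16 → |·| ≈ 1.0127, ∠ ≈ 9.09°
pole (1 + j4·0.004) = 1 + j0.016 → |·| ≈ 1.0001, ∠ ≈ 0.92°
pole (1 + j4·0.002) = 1 + j0.008 → |·| ≈ 1, ∠ ≈ 0.46°
|L| = 1.28e-05 · 1.4142 / (1.0127 · 1.0001 · 1) ≈ 1.7873e-05
Gain = 20 log₁₀(1.7873e-05) ≈ -94.96 dB
∠L = (45.00°) − (9.09° + 0.92° + 0.46°) = 34.53°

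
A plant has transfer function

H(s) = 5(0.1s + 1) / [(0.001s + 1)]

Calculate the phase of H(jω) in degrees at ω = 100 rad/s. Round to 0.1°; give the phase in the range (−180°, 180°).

At ω = 100 rad/s:
zero (1 + j100·0.1) = 1 + j10 → |·| ≈ 10.05, ∠ ≈ 84.29°
pole (1 + j100·0.001) = 1 + j0.1 → |·| ≈ 1.005, ∠ ≈ 5.71°
∠H = (84.29°) − (5.71°) = 78.58°

78.6°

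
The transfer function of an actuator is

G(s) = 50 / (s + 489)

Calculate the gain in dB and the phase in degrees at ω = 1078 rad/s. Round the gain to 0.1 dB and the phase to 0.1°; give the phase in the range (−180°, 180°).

Substitute s = j1078:
Numerator: 50 = 50 + j0
Denominator: (j1078) + 489 = 489 + j1078
|N| = √(50² + 0²) ≈ 50, ∠N ≈ 0.00°
|D| = √(489² + 1078²) ≈ 1183.7, ∠D ≈ 65.60°
|G| = 50 / 1183.7 ≈ 0.04224
Gain = 20 log₁₀(0.04224) ≈ -27.49 dB
∠G = 0.00° − 65.60° = -65.60°

-27.5 dB, -65.6°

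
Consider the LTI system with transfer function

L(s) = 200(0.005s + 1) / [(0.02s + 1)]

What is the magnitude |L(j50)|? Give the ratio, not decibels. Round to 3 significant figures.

At ω = 50 rad/s:
zero (1 + j50·0.005) = 1 + j0.25 → |·| ≈ 1.0308, ∠ ≈ 14.04°
pole (1 + j50·0.02) = 1 + j1 → |·| ≈ 1.4142, ∠ ≈ 45.00°
|L| = 200 · 1.0308 / (1.4142) ≈ 145.78

146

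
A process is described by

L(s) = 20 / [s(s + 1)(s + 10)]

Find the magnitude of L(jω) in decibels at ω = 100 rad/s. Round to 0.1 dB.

-94.0 dB

At s = jω = j100:
pole (s+1): 1 + j100 → |·| = √(1²+100²) = √10001 ≈ 100, ∠ = arctan(100/1) ≈ 89.43°
pole (s+10): 10 + j100 → |·| = √(10²+100²) = √10100 ≈ 100.5, ∠ = arctan(100/10) ≈ 84.29°
pole at origin: |s| = 100, ∠ = 90.00° (in denominator)
|L| = 20 / 1.005e+06 ≈ 1.99e-05
Gain = 20 log₁₀(1.99e-05) ≈ -94.02 dB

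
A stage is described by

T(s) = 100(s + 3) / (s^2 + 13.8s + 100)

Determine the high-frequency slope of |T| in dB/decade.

-20 dB/decade

Each pole contributes −20 dB/decade at high frequency; each zero contributes +20 dB/decade.
Net: 1 zero(s) − 2 pole(s) → -20 dB/decade.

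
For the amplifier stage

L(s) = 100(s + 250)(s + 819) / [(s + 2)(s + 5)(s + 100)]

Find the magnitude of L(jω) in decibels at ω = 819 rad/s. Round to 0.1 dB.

-14.9 dB

At s = jω = j819:
zero (s+250): 250 + j819 → |·| = √(250²+819²) = √733261 ≈ 856.31, ∠ = arctan(819/250) ≈ 73.03°
zero (s+819): 819 + j819 → |·| = √(819²+819²) = √1341522 ≈ 1158.2, ∠ = arctan(819/819) ≈ 45.00°
pole (s+2): 2 + j819 → |·| = √(2²+819²) = √670765 ≈ 819, ∠ = arctan(819/2) ≈ 89.86°
pole (s+5): 5 + j819 → |·| = √(5²+819²) = √670786 ≈ 819.02, ∠ = arctan(819/5) ≈ 89.65°
pole (s+100): 100 + j819 → |·| = √(100²+819²) = √680761 ≈ 825.08, ∠ = arctan(819/100) ≈ 83.04°
|L| = 100 · 9.9178e+05 / 5.5345e+08 ≈ 0.1792
Gain = 20 log₁₀(0.1792) ≈ -14.93 dB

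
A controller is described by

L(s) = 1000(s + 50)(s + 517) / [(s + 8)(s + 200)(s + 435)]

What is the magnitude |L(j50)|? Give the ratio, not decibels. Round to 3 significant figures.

At s = jω = j50:
zero (s+50): 50 + j50 → |·| = √(50²+50²) = √5000 ≈ 70.711, ∠ = arctan(50/50) ≈ 45.00°
zero (s+517): 517 + j50 → |·| = √(517²+50²) = √269789 ≈ 519.41, ∠ = arctan(50/517) ≈ 5.52°
pole (s+8): 8 + j50 → |·| = √(8²+50²) = √2564 ≈ 50.636, ∠ = arctan(50/8) ≈ 80.91°
pole (s+200): 200 + j50 → |·| = √(200²+50²) = √42500 ≈ 206.16, ∠ = arctan(50/200) ≈ 14.04°
pole (s+435): 435 + j50 → |·| = √(435²+50²) = √191725 ≈ 437.86, ∠ = arctan(50/435) ≈ 6.56°
|L| = 1000 · 36728 / 4.5709e+06 ≈ 8.0352

8.04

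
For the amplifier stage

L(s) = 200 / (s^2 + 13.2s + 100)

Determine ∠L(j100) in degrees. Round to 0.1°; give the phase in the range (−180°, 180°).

-172.4°

At s = jω = j100:
quadratic: (j100)² + 13.2·j100 + 100 = -9900 + j1320 → |·| ≈ 9987.6, ∠ ≈ 172.41°
∠L = 0.00° − 172.41° = -172.41°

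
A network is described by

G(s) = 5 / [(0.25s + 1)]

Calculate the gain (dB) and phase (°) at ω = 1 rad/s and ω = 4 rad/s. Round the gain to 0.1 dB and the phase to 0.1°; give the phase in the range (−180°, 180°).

At ω = 1 rad/s:
pole (1 + j1·0.25) = 1 + j0.25 → |·| ≈ 1.0308, ∠ ≈ 14.04°
|G| = 5 · 1 / (1.0308) ≈ 4.8506
Gain = 20 log₁₀(4.8506) ≈ 13.72 dB
∠G = (0°) − (14.04°) = -14.04°

At ω = 4 rad/s:
pole (1 + j4·0.25) = 1 + j1 → |·| ≈ 1.4142, ∠ ≈ 45.00°
|G| = 5 · 1 / (1.4142) ≈ 3.5356
Gain = 20 log₁₀(3.5356) ≈ 10.97 dB
∠G = (0°) − (45.00°) = -45.00°

ω = 1: 13.7 dB, -14.0°; ω = 4: 11.0 dB, -45.0°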